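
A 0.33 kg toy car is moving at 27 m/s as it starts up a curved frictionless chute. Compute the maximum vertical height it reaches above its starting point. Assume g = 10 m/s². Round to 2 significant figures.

Setting KE at the bottom equal to PE gained: ½mv² = mgh
h = v²/(2g) = 27²/(2 × 10) = 36.45 m

h = 36 m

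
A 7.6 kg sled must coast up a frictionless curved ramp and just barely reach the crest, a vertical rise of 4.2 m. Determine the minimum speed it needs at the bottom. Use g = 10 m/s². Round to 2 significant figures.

At the top it is momentarily at rest, so all KE converts to PE: ½mv² = mgh
v = √(2gh) = √(2 × 10 × 4.2) = 9.165 m/s

v = 9.2 m/s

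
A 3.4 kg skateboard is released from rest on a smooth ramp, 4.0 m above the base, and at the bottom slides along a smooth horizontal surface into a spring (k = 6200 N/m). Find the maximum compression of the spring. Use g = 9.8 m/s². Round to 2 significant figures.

At max compression the skateboard is momentarily at rest: mgh = ½kx²
x = √(2mgh/k) = √(2 × 3.4 × 9.8 × 4.0 / 6200) = 0.2073 m

x = 0.21 m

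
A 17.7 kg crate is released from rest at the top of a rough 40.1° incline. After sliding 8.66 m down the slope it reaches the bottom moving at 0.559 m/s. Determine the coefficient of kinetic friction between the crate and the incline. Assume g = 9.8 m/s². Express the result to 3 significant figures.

μ_k = 0.840

Energy balance down the incline: mg L sinθ − ½mv² = μ_k (mg cosθ) L
mgL sinθ = 967.58 J; ½mv² = 2.7655 J
W_f = 967.58 − 2.7655 = 964.8 J
μ_k = W_f/(mg cosθ · L) = 964.8/(132.7 × 8.66) = 0.8397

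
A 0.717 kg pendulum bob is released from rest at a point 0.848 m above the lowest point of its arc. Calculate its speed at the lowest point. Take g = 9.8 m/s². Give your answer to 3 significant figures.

Mechanical energy is conserved (no friction): mgh = ½mv²
The mass cancels from both sides.
v = √(2gh) = √(2 × 9.8 × 0.848) = √16.621 = 4.077 m/s

v = 4.08 m/s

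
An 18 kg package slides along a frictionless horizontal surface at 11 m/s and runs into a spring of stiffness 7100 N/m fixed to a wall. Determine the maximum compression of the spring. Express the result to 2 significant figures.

x = 0.55 m

All KE is stored as spring PE at maximum compression: ½mv² = ½kx²
x = v√(m/k) = 11 × √(18/7100) = 0.5539 m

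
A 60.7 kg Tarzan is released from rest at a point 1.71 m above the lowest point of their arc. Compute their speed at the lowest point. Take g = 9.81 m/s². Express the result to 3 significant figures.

v = 5.79 m/s

Mechanical energy is conserved (no friction): mgh = ½mv²
v = √(2gh) = √(2 × 9.81 × 1.71) = √33.550 = 5.792 m/s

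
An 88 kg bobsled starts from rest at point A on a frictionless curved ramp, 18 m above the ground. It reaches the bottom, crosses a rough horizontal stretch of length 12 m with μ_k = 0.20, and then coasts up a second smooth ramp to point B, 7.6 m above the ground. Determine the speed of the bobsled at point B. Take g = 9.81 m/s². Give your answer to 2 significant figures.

v = 13 m/s

Energy at A: mgh₁ = (88)(9.81)(18) = 15539 J
Friction loss: W_f = μ_k mg d = 2072 J
At B: ½mv² + mgh₂ = mgh₁ − W_f
½mv² = 15539 − 2072 − 6560.9 = 6906.2 J
v = √(2 × 6906.2/88) = 12.53 m/s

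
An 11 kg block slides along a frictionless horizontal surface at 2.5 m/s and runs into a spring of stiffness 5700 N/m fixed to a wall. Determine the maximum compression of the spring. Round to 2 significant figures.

At max compression the block is momentarily at rest: ½mv² = ½kx²
x = v√(m/k) = 2.5 × √(11/5700) = 0.1098 m

x = 0.11 m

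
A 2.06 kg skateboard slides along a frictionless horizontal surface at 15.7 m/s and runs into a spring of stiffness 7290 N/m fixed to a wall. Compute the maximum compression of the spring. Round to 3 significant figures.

All KE is stored as spring PE at maximum compression: ½mv² = ½kx²
x = v√(m/k) = 15.7 × √(2.06/7290) = 0.2639 m

x = 0.264 m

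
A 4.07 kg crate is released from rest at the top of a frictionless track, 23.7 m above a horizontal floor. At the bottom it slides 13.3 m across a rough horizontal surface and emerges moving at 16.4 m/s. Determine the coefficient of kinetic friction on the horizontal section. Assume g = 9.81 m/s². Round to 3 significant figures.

Energy bookkeeping (friction removes W_f = μ_k N d):
mgh = ½mv² + μ_k m g d
mgh = 946.26 J; ½mv² = 547.33 J
W_f = 946.26 − 547.33 = 398.9 J
μ_k = W_f/(mg·d) = 398.9/(39.93 × 13.3) = 0.7512

μ_k = 0.751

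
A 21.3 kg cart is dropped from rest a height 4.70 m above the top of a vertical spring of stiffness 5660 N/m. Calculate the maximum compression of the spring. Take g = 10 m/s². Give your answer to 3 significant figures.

x = 0.634 m

Let x be the compression. The total drop is H + x, and the cart is instantaneously at rest at max compression, so energy conservation gives:
mg(H + x) = ½kx²
½(5660)x² − (21.3)(10)x − (21.3)(10)(4.70) = 0
2830x² − 213.0x − 1001 = 0
x = [213.0 + √(45369 + 1.1332e+07)]/(2 × 2830) = 0.6336 m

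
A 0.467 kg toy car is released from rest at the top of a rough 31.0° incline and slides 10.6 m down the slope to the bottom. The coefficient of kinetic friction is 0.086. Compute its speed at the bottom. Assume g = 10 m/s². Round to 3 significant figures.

Work–energy: mg(L sinθ) − μ_k(mg cosθ)L = ½mv²
mgh = mgL sinθ = (0.467)(10)(10.6)sin31.0° = 25.495 J
W_f = μ_k mg cosθ · L = (0.086)(0.467)(10)cos31.0°·10.6 = 3.649 J
½mv² = 25.495 − 3.649 = 21.846 J
v = √(2 × 21.846/0.467) = 9.673 m/s

v = 9.67 m/s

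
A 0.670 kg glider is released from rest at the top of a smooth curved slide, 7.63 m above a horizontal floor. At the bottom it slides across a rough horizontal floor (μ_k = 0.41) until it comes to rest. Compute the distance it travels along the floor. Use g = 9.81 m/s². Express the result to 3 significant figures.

d = 18.6 m

Energy at the top = energy at the end + work done against friction:
At rest all PE has been dissipated by friction: mgh = μ_k m g d
d = h/μ_k = 7.63/0.41 = 18.61 m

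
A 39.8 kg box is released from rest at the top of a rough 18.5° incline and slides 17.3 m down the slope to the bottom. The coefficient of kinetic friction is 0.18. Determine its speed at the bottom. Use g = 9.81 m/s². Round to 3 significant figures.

v = 7.05 m/s

Work–energy: mg(L sinθ) − μ_k(mg cosθ)L = ½mv²
mgh = mgL sinθ = (39.8)(9.81)(17.3)sin18.5° = 2143.3 J
W_f = μ_k mg cosθ · L = (0.18)(39.8)(9.81)cos18.5°·17.3 = 1153 J
½mv² = 2143.3 − 1153 = 990.26 J
v = √(2 × 990.26/39.8) = 7.054 m/s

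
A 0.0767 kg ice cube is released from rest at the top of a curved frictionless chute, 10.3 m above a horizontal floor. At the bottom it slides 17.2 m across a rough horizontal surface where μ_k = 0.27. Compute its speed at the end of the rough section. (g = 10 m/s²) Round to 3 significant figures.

v = 10.6 m/s

Applying the work–energy principle:
mgh = ½mv² + μ_k m g d
W_f = μ_k mg d = (0.27)(0.0767)(10)(17.2) = 3.562 J
½mv² = mgh − W_f = 7.9001 − 3.562 = 4.3382 J
v = √(2 × 4.3382/0.0767) = 10.64 m/s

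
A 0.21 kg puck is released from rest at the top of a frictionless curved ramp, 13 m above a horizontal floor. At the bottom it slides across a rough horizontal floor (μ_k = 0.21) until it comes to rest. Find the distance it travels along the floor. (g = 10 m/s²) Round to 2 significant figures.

d = 62 m

Energy at the top = energy at the end + work done against friction:
At rest all PE has been dissipated by friction: mgh = μ_k m g d
d = h/μ_k = 13/0.21 = 61.90 m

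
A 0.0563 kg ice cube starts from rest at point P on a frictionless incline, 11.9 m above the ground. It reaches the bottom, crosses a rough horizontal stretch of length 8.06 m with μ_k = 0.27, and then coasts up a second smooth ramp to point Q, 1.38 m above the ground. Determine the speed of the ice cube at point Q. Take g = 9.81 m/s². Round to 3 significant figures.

Energy at P: mgh₁ = (0.0563)(9.81)(11.9) = 6.5724 J
Friction loss: W_f = μ_k mg d = 1.202 J
At Q: ½mv² + mgh₂ = mgh₁ − W_f
½mv² = 6.5724 − 1.202 − 0.76218 = 4.6083 J
v = √(2 × 4.6083/0.0563) = 12.79 m/s

v = 12.8 m/s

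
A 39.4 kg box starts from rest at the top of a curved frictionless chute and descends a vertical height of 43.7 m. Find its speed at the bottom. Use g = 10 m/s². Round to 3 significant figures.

v = 29.6 m/s

Mechanical energy is conserved (no friction): mgh = ½mv²
The mass cancels from both sides.
v = √(2gh) = √(2 × 10 × 43.7) = √874.00 = 29.56 m/s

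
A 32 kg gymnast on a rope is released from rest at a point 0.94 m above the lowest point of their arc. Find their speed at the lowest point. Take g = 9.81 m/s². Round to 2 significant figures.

Mechanical energy is conserved (no friction): mgh = ½mv²
v = √(2gh) = √(2 × 9.81 × 0.94) = √18.443 = 4.295 m/s

v = 4.3 m/s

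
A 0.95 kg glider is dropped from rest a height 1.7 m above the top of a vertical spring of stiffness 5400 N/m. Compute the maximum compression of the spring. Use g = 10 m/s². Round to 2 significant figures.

Let x be the compression. The total drop is H + x, and the glider is instantaneously at rest at max compression, so energy conservation gives:
mg(H + x) = ½kx²
½(5400)x² − (0.95)(10)x − (0.95)(10)(1.7) = 0
2700x² − 9.500x − 16.15 = 0
x = [9.500 + √(90.25 + 174420)]/(2 × 2700) = 0.07912 m

x = 0.079 m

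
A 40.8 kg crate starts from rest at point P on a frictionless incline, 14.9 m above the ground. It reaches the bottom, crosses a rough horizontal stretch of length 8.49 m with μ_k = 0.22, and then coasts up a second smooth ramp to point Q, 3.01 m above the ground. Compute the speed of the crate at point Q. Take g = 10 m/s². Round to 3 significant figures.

v = 14.2 m/s

Energy at P: mgh₁ = (40.8)(10)(14.9) = 6079.2 J
Friction loss: W_f = μ_k mg d = 762.1 J
At Q: ½mv² + mgh₂ = mgh₁ − W_f
½mv² = 6079.2 − 762.1 − 1228.1 = 4089.1 J
v = √(2 × 4089.1/40.8) = 14.16 m/s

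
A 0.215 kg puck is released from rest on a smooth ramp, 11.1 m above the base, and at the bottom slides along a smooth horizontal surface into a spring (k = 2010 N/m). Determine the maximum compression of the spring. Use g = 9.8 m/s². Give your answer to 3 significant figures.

Energy conservation (no friction) from release to max compression: mgh = ½kx²
x = √(2mgh/k) = √(2 × 0.215 × 9.8 × 11.1 / 2010) = 0.1525 m

x = 0.153 m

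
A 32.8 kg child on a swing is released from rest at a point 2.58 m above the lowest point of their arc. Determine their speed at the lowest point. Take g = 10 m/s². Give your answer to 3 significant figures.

Energy conservation between the two points: mgh = ½mv²
v = √(2gh) = √(2 × 10 × 2.58) = √51.600 = 7.183 m/s

v = 7.18 m/s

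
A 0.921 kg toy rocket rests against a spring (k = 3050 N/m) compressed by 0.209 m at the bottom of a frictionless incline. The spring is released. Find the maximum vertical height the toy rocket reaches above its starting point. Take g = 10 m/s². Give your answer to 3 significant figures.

All spring PE becomes gravitational PE at the highest point: ½kx² = mgh
h = kx²/(2mg) = (3050)(0.209)²/(2 × 0.921 × 10) = 7.233 m

h = 7.23 m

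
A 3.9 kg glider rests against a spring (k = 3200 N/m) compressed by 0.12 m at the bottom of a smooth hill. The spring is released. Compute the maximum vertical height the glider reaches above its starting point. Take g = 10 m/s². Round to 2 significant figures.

h = 0.59 m

At maximum height the glider is at rest, so ½kx² = mgh
h = kx²/(2mg) = (3200)(0.12)²/(2 × 3.9 × 10) = 0.5908 m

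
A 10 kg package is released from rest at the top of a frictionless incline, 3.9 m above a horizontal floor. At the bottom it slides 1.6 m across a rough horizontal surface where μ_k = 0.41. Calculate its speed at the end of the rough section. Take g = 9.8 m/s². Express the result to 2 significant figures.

Energy bookkeeping (friction removes W_f = μ_k N d):
mgh = ½mv² + μ_k m g d
W_f = μ_k mg d = (0.41)(10)(9.8)(1.6) = 64.29 J
½mv² = mgh − W_f = 382.20 − 64.29 = 317.91 J
v = √(2 × 317.91/10) = 7.974 m/s

v = 8.0 m/s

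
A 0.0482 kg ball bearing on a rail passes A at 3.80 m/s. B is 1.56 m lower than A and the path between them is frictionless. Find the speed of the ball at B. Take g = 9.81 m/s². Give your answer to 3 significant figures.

v = 6.71 m/s

By conservation of mechanical energy, ½mv₀² + mgh = ½mv²
The mass cancels from both sides.
v² = v₀² + 2gh = (3.80)² + 2(9.81)(1.56) = 45.047
v = √45.047 = 6.712 m/s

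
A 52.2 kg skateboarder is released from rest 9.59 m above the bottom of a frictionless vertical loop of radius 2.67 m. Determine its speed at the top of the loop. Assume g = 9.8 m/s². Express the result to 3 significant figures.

Energy conservation: mgh = ½mv_top² + mg(2r)
v_top² = 2g(h − 2r) = 2(9.8)(9.59 − 5.340) = 83.30
v_top = 9.127 m/s

v = 9.13 m/s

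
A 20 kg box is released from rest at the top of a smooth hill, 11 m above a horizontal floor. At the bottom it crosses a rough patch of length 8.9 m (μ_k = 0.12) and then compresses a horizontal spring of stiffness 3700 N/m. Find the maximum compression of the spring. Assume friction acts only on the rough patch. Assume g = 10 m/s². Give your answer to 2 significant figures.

x = 1.0 m

Initial energy: E₁ = mgh = (20)(10)(11) = 2200.0 J
Friction removes W_f = μ_k mg d = (0.12)(20)(10)(8.9) = 213.6 J
Energy reaching the spring: E = 2200.0 − 213.6 = 1986.4 J
At max compression ½kx² = E ⇒ x = √(2E/k) = √(2 × 1986.4/3700) = 1.036 m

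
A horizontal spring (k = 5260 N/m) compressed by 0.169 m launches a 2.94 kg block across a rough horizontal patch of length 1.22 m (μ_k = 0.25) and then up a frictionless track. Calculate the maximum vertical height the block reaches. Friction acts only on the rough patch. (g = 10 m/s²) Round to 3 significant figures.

Spring energy: E₀ = ½kx² = ½(5260)(0.169)² = 75.115 J
Friction: W_f = μ_k mg d = (0.25)(2.94)(10)(1.22) = 8.967 J
Energy at base of ramp: E = 75.115 − 8.967 = 66.148 J
At max height all remaining energy is PE: mgh = E ⇒ h = E/(mg) = 66.148/(2.94 × 10) = 2.250 m

h = 2.25 m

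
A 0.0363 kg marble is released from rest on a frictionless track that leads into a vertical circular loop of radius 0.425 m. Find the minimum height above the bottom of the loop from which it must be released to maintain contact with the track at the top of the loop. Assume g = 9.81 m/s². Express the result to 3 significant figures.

At the top, for minimum speed gravity alone supplies the centripetal force: mg = mv_top²/r ⇒ v_top² = gr = 4.169 m²/s²
Energy conservation from release height h to the top (height 2r): mgh = ½mv_top² + mg(2r)
h = v_top²/(2g) + 2r = r/2 + 2r = 5r/2 = 1.062 m

h = 1.06 m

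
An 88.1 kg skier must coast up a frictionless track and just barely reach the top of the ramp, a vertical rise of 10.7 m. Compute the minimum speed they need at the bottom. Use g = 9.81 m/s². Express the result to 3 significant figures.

v = 14.5 m/s

At the top they are momentarily at rest, so all KE converts to PE: ½mv² = mgh
v = √(2gh) = √(2 × 9.81 × 10.7) = 14.49 m/s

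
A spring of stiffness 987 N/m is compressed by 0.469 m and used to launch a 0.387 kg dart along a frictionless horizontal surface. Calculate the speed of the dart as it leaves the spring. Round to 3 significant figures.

The dart leaves the spring when the spring is at natural length, so ½kx² = ½mv²
v = x√(k/m) = 0.469 × √(987/0.387) = 23.69 m/s

v = 23.7 m/s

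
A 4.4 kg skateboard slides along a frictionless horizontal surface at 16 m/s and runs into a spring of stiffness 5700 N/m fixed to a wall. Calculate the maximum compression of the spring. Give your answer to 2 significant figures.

All KE is stored as spring PE at maximum compression: ½mv² = ½kx²
x = v√(m/k) = 16 × √(4.4/5700) = 0.4445 m

x = 0.44 m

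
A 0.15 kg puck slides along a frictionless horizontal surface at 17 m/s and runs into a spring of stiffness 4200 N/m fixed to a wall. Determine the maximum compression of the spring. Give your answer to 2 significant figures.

x = 0.10 m

All KE is stored as spring PE at maximum compression: ½mv² = ½kx²
x = v√(m/k) = 17 × √(0.15/4200) = 0.1016 m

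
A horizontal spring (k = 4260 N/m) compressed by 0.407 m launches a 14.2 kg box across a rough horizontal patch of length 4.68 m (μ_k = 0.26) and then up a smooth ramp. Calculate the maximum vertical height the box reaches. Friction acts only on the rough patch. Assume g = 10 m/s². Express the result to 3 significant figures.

Spring energy: E₀ = ½kx² = ½(4260)(0.407)² = 352.83 J
Friction: W_f = μ_k mg d = (0.26)(14.2)(10)(4.68) = 172.8 J
Energy at base of ramp: E = 352.83 − 172.8 = 180.05 J
At max height all remaining energy is PE: mgh = E ⇒ h = E/(mg) = 180.05/(14.2 × 10) = 1.268 m

h = 1.27 m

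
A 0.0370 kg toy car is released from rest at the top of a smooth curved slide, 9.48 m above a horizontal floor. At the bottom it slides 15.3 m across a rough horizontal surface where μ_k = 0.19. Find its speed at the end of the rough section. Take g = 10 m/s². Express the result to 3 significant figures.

v = 11.5 m/s

Energy at the top = energy at the end + work done against friction:
mgh = ½mv² + μ_k m g d
W_f = μ_k mg d = (0.19)(0.0370)(10)(15.3) = 1.076 J
½mv² = mgh − W_f = 3.5076 − 1.076 = 2.4320 J
v = √(2 × 2.4320/0.0370) = 11.47 m/s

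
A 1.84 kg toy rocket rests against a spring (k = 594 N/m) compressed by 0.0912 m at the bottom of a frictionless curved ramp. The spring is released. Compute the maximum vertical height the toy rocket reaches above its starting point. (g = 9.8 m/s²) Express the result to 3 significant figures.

At maximum height the toy rocket is at rest, so ½kx² = mgh
h = kx²/(2mg) = (594)(0.0912)²/(2 × 1.84 × 9.8) = 0.1370 m

h = 0.137 m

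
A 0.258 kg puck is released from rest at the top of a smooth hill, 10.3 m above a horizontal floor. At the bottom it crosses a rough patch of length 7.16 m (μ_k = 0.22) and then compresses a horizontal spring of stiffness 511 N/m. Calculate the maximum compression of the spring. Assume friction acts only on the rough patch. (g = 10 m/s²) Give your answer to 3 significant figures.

Initial energy: E₁ = mgh = (0.258)(10)(10.3) = 26.574 J
Friction removes W_f = μ_k mg d = (0.22)(0.258)(10)(7.16) = 4.064 J
Energy reaching the spring: E = 26.574 − 4.064 = 22.510 J
At max compression ½kx² = E ⇒ x = √(2E/k) = √(2 × 22.510/511) = 0.2968 m

x = 0.297 m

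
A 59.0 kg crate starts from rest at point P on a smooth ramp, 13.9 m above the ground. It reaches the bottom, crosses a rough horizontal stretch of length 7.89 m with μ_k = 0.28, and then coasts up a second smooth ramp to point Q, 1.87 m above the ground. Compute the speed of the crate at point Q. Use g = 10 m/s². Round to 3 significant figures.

Energy at P: mgh₁ = (59.0)(10)(13.9) = 8201.0 J
Friction loss: W_f = μ_k mg d = 1303 J
At Q: ½mv² + mgh₂ = mgh₁ − W_f
½mv² = 8201.0 − 1303 − 1103.3 = 5794.3 J
v = √(2 × 5794.3/59.0) = 14.01 m/s

v = 14.0 m/s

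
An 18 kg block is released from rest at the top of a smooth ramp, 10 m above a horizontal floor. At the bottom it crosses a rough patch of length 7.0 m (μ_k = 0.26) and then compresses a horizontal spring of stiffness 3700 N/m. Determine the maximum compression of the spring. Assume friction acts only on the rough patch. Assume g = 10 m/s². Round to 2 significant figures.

Initial energy: E₁ = mgh = (18)(10)(10) = 1800.0 J
Friction removes W_f = μ_k mg d = (0.26)(18)(10)(7.0) = 327.6 J
Energy reaching the spring: E = 1800.0 − 327.6 = 1472.4 J
At max compression ½kx² = E ⇒ x = √(2E/k) = √(2 × 1472.4/3700) = 0.8921 m

x = 0.89 m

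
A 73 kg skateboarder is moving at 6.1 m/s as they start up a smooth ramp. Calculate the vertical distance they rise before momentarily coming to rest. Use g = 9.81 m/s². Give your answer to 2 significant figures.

h = 1.9 m

By energy conservation, ½mv² = mgh
h = v²/(2g) = 6.1²/(2 × 9.81) = 1.897 m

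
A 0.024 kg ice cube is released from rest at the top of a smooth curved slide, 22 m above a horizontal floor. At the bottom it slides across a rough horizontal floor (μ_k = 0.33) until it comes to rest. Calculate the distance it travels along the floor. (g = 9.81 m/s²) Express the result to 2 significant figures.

d = 67 m

Energy at the top = energy at the end + work done against friction:
At rest all PE has been dissipated by friction: mgh = μ_k m g d
d = h/μ_k = 22/0.33 = 66.67 m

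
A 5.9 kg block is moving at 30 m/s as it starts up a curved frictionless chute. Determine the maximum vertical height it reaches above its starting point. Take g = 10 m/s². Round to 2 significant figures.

By energy conservation, ½mv² = mgh
h = v²/(2g) = 30²/(2 × 10) = 45.00 m

h = 45 m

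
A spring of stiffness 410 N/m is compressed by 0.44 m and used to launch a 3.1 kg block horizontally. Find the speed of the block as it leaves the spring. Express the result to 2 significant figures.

The block leaves the spring when the spring is at natural length, so ½kx² = ½mv²
v = x√(k/m) = 0.44 × √(410/3.1) = 5.060 m/s

v = 5.1 m/s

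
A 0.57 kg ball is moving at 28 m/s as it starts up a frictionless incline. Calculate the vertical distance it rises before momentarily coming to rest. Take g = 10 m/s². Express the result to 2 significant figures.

h = 39 m

Setting KE at the bottom equal to PE gained: ½mv² = mgh
h = v²/(2g) = 28²/(2 × 10) = 39.20 m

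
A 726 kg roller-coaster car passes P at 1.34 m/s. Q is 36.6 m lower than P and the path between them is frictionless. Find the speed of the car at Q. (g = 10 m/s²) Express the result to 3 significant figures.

v = 27.1 m/s

Energy conservation between the two points: ½mv₀² + mgh = ½mv²
The mass cancels from both sides.
v² = v₀² + 2gh = (1.34)² + 2(10)(36.6) = 733.80
v = √733.80 = 27.09 m/s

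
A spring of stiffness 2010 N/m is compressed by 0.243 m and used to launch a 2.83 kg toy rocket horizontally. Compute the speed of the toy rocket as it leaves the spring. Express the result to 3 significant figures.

v = 6.48 m/s

The toy rocket leaves the spring when the spring is at natural length, so ½kx² = ½mv²
v = x√(k/m) = 0.243 × √(2010/2.83) = 6.476 m/s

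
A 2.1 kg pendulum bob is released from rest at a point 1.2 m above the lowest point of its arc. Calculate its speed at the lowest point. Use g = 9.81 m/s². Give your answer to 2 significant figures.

Mechanical energy is conserved (no friction): mgh = ½mv²
v = √(2gh) = √(2 × 9.81 × 1.2) = √23.544 = 4.852 m/s

v = 4.9 m/s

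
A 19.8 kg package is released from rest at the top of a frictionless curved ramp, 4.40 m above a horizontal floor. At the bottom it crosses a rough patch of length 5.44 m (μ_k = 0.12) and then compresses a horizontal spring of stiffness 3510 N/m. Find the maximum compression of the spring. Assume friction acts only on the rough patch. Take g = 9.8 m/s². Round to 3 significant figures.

x = 0.644 m

Initial energy: E₁ = mgh = (19.8)(9.8)(4.40) = 853.78 J
Friction removes W_f = μ_k mg d = (0.12)(19.8)(9.8)(5.44) = 126.7 J
Energy reaching the spring: E = 853.78 − 126.7 = 727.11 J
At max compression ½kx² = E ⇒ x = √(2E/k) = √(2 × 727.11/3510) = 0.6437 m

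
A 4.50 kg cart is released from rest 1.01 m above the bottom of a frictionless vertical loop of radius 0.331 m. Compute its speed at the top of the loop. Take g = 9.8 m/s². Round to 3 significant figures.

v = 2.61 m/s

Energy conservation: mgh = ½mv_top² + mg(2r)
v_top² = 2g(h − 2r) = 2(9.8)(1.01 − 0.6620) = 6.821
v_top = 2.612 m/s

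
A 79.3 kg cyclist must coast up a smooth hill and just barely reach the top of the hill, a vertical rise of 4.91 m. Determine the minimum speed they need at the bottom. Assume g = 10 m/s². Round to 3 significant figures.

v = 9.91 m/s

At the top they are momentarily at rest, so all KE converts to PE: ½mv² = mgh
v = √(2gh) = √(2 × 10 × 4.91) = 9.910 m/s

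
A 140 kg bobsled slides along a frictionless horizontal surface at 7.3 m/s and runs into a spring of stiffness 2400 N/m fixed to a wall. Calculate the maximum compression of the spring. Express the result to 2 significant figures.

x = 1.8 m

Conservation of energy between contact and max compression: ½mv² = ½kx²
x = v√(m/k) = 7.3 × √(140/2400) = 1.763 m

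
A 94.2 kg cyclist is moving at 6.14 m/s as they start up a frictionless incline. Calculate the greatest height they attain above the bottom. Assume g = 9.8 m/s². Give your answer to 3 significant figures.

h = 1.92 m

Setting KE at the bottom equal to PE gained: ½mv² = mgh
h = v²/(2g) = 6.14²/(2 × 9.8) = 1.923 m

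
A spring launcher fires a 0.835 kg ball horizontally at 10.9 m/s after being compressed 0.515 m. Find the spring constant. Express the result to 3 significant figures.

Spring PE at full compression equals KE at release: ½kx² = ½mv²
k = mv²/x² = (0.835)(10.9)²/(0.515)² = 374.0 N/m

k = 374 N/m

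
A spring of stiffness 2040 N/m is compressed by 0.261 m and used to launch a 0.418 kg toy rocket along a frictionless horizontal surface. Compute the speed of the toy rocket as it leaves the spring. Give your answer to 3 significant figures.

v = 18.2 m/s

The toy rocket leaves the spring when the spring is at natural length, so ½kx² = ½mv²
v = x√(k/m) = 0.261 × √(2040/0.418) = 18.23 m/s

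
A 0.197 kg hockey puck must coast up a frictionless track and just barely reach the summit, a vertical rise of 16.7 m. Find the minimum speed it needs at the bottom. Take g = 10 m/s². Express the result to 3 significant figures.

At the top it is momentarily at rest, so all KE converts to PE: ½mv² = mgh
v = √(2gh) = √(2 × 10 × 16.7) = 18.28 m/s

v = 18.3 m/s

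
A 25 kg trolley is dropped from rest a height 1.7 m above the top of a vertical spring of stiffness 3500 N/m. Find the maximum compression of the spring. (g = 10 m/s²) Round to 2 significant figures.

Measuring PE from the top of the relaxed spring, at max compression the trolley has dropped H + x with zero KE, so:
mg(H + x) = ½kx²
½(3500)x² − (25)(10)x − (25)(10)(1.7) = 0
1750x² − 250.0x − 425.0 = 0
x = [250.0 + √(62500 + 2.9750e+06)]/(2 × 1750) = 0.5694 m

x = 0.57 m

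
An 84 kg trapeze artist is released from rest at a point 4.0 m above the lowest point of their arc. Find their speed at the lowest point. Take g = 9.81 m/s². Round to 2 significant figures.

v = 8.9 m/s

Energy conservation between the two points: mgh = ½mv²
The mass cancels from both sides.
v = √(2gh) = √(2 × 9.81 × 4.0) = √78.480 = 8.859 m/s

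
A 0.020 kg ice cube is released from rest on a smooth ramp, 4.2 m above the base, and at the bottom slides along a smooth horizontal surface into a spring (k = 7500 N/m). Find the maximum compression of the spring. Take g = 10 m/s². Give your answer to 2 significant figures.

x = 0.015 m

At max compression the cube is momentarily at rest: mgh = ½kx²
x = √(2mgh/k) = √(2 × 0.020 × 10 × 4.2 / 7500) = 0.01497 m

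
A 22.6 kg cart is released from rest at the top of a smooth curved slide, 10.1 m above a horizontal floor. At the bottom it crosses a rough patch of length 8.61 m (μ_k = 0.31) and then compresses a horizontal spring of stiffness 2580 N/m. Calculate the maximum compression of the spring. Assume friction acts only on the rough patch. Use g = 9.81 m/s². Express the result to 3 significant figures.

x = 1.13 m

Initial energy: E₁ = mgh = (22.6)(9.81)(10.1) = 2239.2 J
Friction removes W_f = μ_k mg d = (0.31)(22.6)(9.81)(8.61) = 591.8 J
Energy reaching the spring: E = 2239.2 − 591.8 = 1647.5 J
At max compression ½kx² = E ⇒ x = √(2E/k) = √(2 × 1647.5/2580) = 1.130 m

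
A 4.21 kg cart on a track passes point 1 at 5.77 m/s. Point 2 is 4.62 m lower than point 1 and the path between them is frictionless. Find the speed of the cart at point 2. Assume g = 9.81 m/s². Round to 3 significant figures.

v = 11.1 m/s

By conservation of mechanical energy, ½mv₀² + mgh = ½mv²
v² = v₀² + 2gh = (5.77)² + 2(9.81)(4.62) = 123.94
v = √123.94 = 11.13 m/s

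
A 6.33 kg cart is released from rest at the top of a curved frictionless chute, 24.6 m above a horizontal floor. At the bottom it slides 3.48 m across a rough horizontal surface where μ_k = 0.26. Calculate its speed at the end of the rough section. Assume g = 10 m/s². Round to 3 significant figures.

v = 21.8 m/s

Applying the work–energy principle:
mgh = ½mv² + μ_k m g d
W_f = μ_k mg d = (0.26)(6.33)(10)(3.48) = 57.27 J
½mv² = mgh − W_f = 1557.2 − 57.27 = 1499.9 J
v = √(2 × 1499.9/6.33) = 21.77 m/s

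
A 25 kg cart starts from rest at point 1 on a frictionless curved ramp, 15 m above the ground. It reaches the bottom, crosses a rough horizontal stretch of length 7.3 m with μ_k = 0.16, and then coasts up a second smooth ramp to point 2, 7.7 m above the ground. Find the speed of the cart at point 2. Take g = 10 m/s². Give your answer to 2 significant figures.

Energy at 1: mgh₁ = (25)(10)(15) = 3750.0 J
Friction loss: W_f = μ_k mg d = 292.0 J
At 2: ½mv² + mgh₂ = mgh₁ − W_f
½mv² = 3750.0 − 292.0 − 1925.0 = 1533.0 J
v = √(2 × 1533.0/25) = 11.07 m/s

v = 11 m/s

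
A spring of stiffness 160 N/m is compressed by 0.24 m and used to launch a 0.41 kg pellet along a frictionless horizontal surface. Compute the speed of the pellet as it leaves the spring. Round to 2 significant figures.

v = 4.7 m/s

The pellet leaves the spring when the spring is at natural length, so ½kx² = ½mv²
v = x√(k/m) = 0.24 × √(160/0.41) = 4.741 m/s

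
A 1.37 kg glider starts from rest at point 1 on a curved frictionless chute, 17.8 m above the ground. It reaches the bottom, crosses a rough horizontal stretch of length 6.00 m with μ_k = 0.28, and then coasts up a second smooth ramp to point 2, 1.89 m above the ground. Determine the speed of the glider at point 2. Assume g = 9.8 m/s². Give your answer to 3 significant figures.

Energy at 1: mgh₁ = (1.37)(9.8)(17.8) = 238.98 J
Friction loss: W_f = μ_k mg d = 22.56 J
At 2: ½mv² + mgh₂ = mgh₁ − W_f
½mv² = 238.98 − 22.56 − 25.375 = 191.05 J
v = √(2 × 191.05/1.37) = 16.70 m/s

v = 16.7 m/s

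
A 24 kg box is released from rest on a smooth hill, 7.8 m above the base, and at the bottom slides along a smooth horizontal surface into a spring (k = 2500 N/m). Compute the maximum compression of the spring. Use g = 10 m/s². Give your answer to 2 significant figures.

x = 1.2 m

At max compression the box is momentarily at rest: mgh = ½kx²
x = √(2mgh/k) = √(2 × 24 × 10 × 7.8 / 2500) = 1.224 m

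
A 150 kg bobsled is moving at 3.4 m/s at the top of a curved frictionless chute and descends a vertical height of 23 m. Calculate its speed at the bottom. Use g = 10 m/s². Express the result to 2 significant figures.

Mechanical energy is conserved (no friction): ½mv₀² + mgh = ½mv²
v² = v₀² + 2gh = (3.4)² + 2(10)(23) = 471.56
v = √471.56 = 21.72 m/s

v = 22 m/s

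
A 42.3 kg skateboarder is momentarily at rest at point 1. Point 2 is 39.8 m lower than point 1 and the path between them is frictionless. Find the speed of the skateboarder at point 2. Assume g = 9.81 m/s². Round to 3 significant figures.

v = 27.9 m/s

Equating total energy at the two states: mgh = ½mv²
v = √(2gh) = √(2 × 9.81 × 39.8) = √780.88 = 27.94 m/s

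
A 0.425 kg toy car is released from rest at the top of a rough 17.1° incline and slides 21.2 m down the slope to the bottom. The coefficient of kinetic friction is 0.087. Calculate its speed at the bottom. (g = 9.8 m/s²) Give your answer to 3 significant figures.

Work–energy: mg(L sinθ) − μ_k(mg cosθ)L = ½mv²
mgh = mgL sinθ = (0.425)(9.8)(21.2)sin17.1° = 25.963 J
W_f = μ_k mg cosθ · L = (0.087)(0.425)(9.8)cos17.1°·21.2 = 7.342 J
½mv² = 25.963 − 7.342 = 18.621 J
v = √(2 × 18.621/0.425) = 9.361 m/s

v = 9.36 m/s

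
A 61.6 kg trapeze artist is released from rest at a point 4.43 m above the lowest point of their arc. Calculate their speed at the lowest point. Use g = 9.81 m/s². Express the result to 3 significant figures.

v = 9.32 m/s

By conservation of mechanical energy, mgh = ½mv²
v = √(2gh) = √(2 × 9.81 × 4.43) = √86.917 = 9.323 m/s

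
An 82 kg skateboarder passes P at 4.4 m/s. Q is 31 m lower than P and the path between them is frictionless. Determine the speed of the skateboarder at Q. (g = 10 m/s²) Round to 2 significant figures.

Mechanical energy is conserved (no friction): ½mv₀² + mgh = ½mv²
v² = v₀² + 2gh = (4.4)² + 2(10)(31) = 639.36
v = √639.36 = 25.29 m/s

v = 25 m/s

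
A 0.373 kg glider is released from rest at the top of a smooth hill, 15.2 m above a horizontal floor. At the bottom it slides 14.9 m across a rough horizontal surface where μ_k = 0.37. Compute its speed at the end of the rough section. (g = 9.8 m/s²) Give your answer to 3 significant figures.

Energy at the top = energy at the end + work done against friction:
mgh = ½mv² + μ_k m g d
W_f = μ_k mg d = (0.37)(0.373)(9.8)(14.9) = 20.15 J
½mv² = mgh − W_f = 55.562 − 20.15 = 35.410 J
v = √(2 × 35.410/0.373) = 13.78 m/s

v = 13.8 m/s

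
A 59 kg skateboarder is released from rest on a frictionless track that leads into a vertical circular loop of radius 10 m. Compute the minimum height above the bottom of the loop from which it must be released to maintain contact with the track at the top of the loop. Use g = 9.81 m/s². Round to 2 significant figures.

h = 25 m

At the top, for minimum speed gravity alone supplies the centripetal force: mg = mv_top²/r ⇒ v_top² = gr = 98.10 m²/s²
Energy conservation from release height h to the top (height 2r): mgh = ½mv_top² + mg(2r)
h = v_top²/(2g) + 2r = r/2 + 2r = 5r/2 = 25.00 m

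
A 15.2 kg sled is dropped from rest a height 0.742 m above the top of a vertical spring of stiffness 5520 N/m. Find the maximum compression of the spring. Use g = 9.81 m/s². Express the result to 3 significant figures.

x = 0.229 m

Measuring PE from the top of the relaxed spring, at max compression the sled has dropped H + x with zero KE, so:
mg(H + x) = ½kx²
½(5520)x² − (15.2)(9.81)x − (15.2)(9.81)(0.742) = 0
2760x² − 149.1x − 110.6 = 0
x = [149.1 + √(22234 + 1.2215e+06)]/(2 × 2760) = 0.2290 m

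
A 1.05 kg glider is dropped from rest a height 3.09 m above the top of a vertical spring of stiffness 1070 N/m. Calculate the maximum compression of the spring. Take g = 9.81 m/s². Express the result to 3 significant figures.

x = 0.254 m

Take the reference level at the top of the uncompressed spring. At max compression the glider has fallen H + x and is momentarily at rest:
mg(H + x) = ½kx²
½(1070)x² − (1.05)(9.81)x − (1.05)(9.81)(3.09) = 0
535.0x² − 10.30x − 31.83 = 0
x = [10.30 + √(106.1 + 68113)]/(2 × 535.0) = 0.2537 m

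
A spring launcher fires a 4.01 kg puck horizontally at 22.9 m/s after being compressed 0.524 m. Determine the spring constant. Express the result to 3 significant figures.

k = 7660 N/m

½kx² = ½mv²
k = mv²/x² = (4.01)(22.9)²/(0.524)² = 7659 N/m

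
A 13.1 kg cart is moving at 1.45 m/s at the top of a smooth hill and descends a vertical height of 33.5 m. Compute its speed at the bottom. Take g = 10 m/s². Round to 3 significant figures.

By conservation of mechanical energy, ½mv₀² + mgh = ½mv²
The mass cancels from both sides.
v² = v₀² + 2gh = (1.45)² + 2(10)(33.5) = 672.10
v = √672.10 = 25.92 m/s

v = 25.9 m/s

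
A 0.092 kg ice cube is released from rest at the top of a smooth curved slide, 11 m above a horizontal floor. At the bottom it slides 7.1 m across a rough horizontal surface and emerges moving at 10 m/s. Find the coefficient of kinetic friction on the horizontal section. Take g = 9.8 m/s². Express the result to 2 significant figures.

Energy at the top = energy at the end + work done against friction:
mgh = ½mv² + μ_k m g d
mgh = 9.9176 J; ½mv² = 4.6000 J
W_f = 9.9176 − 4.6000 = 5.318 J
μ_k = W_f/(mg·d) = 5.318/(0.9016 × 7.1) = 0.8307

μ_k = 0.83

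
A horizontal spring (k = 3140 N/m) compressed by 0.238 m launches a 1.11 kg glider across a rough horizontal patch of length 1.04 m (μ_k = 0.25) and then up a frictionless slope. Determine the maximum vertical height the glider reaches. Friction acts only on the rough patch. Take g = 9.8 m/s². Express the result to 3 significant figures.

h = 7.92 m

Spring energy: E₀ = ½kx² = ½(3140)(0.238)² = 88.931 J
Friction: W_f = μ_k mg d = (0.25)(1.11)(9.8)(1.04) = 2.828 J
Energy at base of ramp: E = 88.931 − 2.828 = 86.103 J
At max height all remaining energy is PE: mgh = E ⇒ h = E/(mg) = 86.103/(1.11 × 9.8) = 7.915 m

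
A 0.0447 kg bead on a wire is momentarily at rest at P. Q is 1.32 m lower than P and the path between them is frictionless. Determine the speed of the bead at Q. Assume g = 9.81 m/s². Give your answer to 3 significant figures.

By conservation of mechanical energy, mgh = ½mv²
v = √(2gh) = √(2 × 9.81 × 1.32) = √25.898 = 5.089 m/s

v = 5.09 m/s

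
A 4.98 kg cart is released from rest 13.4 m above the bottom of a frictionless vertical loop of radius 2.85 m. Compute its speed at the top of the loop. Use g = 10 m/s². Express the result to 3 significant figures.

v = 12.4 m/s

Energy conservation: mgh = ½mv_top² + mg(2r)
v_top² = 2g(h − 2r) = 2(10)(13.4 − 5.700) = 154.0
v_top = 12.41 m/s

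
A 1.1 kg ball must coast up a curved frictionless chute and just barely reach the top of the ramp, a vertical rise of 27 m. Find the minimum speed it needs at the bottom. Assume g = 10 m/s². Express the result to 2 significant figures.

v = 23 m/s

At the top it is momentarily at rest, so all KE converts to PE: ½mv² = mgh
v = √(2gh) = √(2 × 10 × 27) = 23.24 m/s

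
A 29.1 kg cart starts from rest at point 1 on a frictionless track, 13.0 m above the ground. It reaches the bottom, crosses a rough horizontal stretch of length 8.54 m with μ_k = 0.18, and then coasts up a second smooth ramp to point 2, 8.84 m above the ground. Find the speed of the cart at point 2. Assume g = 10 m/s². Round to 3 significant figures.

v = 7.24 m/s

Energy at 1: mgh₁ = (29.1)(10)(13.0) = 3783.0 J
Friction loss: W_f = μ_k mg d = 447.3 J
At 2: ½mv² + mgh₂ = mgh₁ − W_f
½mv² = 3783.0 − 447.3 − 2572.4 = 763.23 J
v = √(2 × 763.23/29.1) = 7.243 m/s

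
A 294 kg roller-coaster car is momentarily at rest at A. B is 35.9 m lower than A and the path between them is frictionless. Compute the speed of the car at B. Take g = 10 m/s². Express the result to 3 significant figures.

Equating total energy at the two states: mgh = ½mv²
v = √(2gh) = √(2 × 10 × 35.9) = √718.00 = 26.80 m/s

v = 26.8 m/s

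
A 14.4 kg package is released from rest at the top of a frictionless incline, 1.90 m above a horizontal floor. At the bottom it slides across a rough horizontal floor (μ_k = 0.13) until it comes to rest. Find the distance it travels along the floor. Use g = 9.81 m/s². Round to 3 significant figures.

Energy bookkeeping (friction removes W_f = μ_k N d):
At rest all PE has been dissipated by friction: mgh = μ_k m g d
d = h/μ_k = 1.90/0.13 = 14.62 m

d = 14.6 m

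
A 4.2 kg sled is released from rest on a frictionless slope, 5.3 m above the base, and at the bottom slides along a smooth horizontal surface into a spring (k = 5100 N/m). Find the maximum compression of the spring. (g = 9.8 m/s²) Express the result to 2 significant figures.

x = 0.29 m

At max compression the sled is momentarily at rest: mgh = ½kx²
x = √(2mgh/k) = √(2 × 4.2 × 9.8 × 5.3 / 5100) = 0.2925 m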